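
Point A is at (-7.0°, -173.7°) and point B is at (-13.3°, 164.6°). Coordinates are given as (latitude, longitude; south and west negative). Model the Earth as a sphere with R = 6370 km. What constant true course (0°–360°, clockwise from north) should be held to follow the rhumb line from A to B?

253.6°

Meridional parts: M(φ₁)=-0.1225, M(φ₂)=-0.2342 → ΔM = -0.1118;  Δλ = -0.3787 rad
tan C = Δλ / ΔM = +3.3887 → C = 253.56°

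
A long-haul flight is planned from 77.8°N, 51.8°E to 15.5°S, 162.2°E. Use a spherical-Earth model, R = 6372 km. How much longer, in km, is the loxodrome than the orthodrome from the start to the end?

914 km

Great circle: cos σ = sin φ₁ sin φ₂ + cos φ₁ cos φ₂ cos Δλ,  σ = 1.9094 rad → d_gc = 12166.8 km
Rhumb line: Δψ = -2.5100, q = Δφ/Δψ = 0.6488, d_rh = R√(Δφ²+q²Δλ²) = 13080.9 km
Excess = 13080.9 − 12166.8 = 914.1 ≈ 914 km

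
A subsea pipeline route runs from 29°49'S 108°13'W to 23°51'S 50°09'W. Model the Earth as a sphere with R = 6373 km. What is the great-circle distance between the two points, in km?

5742 km

Haversine: a = sin²(Δφ/2)+cos φ₁ cos φ₂ sin²(Δλ/2) = 0.18961;  σ = 2·atan2(√a,√(1−a))
σ = 51.627° → d = Rσ = 6373·0.90107 = 5742 km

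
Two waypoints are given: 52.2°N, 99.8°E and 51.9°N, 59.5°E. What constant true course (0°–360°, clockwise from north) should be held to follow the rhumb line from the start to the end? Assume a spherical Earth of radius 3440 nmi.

Meridional parts: M(φ₁)=+1.0718, M(φ₂)=+1.0633 → ΔM = -0.0085;  Δλ = -0.7034 rad
tan C = Δλ / ΔM = +82.6110 → C = 269.31°

269.3°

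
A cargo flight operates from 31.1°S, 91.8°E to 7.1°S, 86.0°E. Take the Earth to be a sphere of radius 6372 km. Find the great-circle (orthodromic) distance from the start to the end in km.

Haversine: a = sin²(Δφ/2)+cos φ₁ cos φ₂ sin²(Δλ/2) = 0.04540;  σ = 2·atan2(√a,√(1−a))
σ = 24.606° → d = Rσ = 6372·0.42945 = 2736 km

2736 km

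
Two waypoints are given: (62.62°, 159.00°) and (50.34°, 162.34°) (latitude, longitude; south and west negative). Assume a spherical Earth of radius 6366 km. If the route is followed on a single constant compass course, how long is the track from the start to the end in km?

1379 km

Δψ = ln[tan(π/4+φ₂/2)/tan(π/4+φ₁/2)] = -0.3923;  Δφ = -0.2143 rad,  Δλ = +0.0583 rad
q = Δφ/Δψ = 0.5463
d = R·√(Δφ² + q²Δλ²) = 6366·0.21668 = 1379 km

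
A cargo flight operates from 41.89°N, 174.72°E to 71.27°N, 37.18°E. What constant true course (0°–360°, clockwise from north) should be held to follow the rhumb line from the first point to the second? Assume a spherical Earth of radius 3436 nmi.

Meridional parts: M(φ₁)=+0.8066, M(φ₂)=+1.8023 → ΔM = +0.9957;  Δλ = -2.4005 rad
tan C = Δλ / ΔM = -2.4109 → C = 292.53°

292.5°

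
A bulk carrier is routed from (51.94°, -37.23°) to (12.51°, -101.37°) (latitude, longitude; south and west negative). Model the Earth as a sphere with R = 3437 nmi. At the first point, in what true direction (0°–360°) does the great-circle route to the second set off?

N = sin Δλ·cos φ₂ = -0.8785;  D = cos φ₁ sin φ₂ − sin φ₁ cos φ₂ cos Δλ = -0.2017
initial course = atan2(N, D) = 257.07°

257.1°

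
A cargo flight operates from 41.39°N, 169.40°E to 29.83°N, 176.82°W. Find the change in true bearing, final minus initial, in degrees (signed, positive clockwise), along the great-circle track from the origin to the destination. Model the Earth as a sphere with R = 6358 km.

Initial bearing θ₁ = atan2(sin Δλ cos φ₂, cos φ₁ sin φ₂ − sin φ₁ cos φ₂ cos Δλ) = 131.67°
Final bearing θ₂ = (initial bearing from the destination back to the start) + 180° = 139.76°
Δθ = θ₂ − θ₁ = +8.1°

+8.1°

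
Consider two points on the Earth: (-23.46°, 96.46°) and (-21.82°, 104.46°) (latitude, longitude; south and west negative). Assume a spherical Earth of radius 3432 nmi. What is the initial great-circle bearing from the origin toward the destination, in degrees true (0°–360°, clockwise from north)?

θ = atan2( sin Δλ·cos φ₂ ,  cos φ₁ sin φ₂ − sin φ₁ cos φ₂ cos Δλ )
  = atan2(+0.1292, +0.0250) = 79.04°

79.0°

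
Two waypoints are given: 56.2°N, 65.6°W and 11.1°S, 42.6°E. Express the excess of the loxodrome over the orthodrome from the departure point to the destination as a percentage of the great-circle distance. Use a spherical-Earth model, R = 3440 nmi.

Great circle: σ = 1.9076 rad → d_gc = Rσ = 6562.2 nmi
Rhumb: Δφ = -1.1746, Δλ = +1.8884, Δψ = -1.3863, q = Δφ/Δψ = 0.8473 → d_rh = R√(Δφ²+q²Δλ²) = 6828.3 nmi
Excess = (6828.3 − 6562.2) / 6562.2 = 266.1 / 6562.2 = 4.06% ≈ 4.1%

4.1%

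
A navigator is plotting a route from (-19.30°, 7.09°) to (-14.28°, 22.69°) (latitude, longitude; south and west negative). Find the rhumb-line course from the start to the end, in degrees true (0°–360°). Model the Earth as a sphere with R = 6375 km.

Δψ = ln[tan(π/4+φ₂/2)/tan(π/4+φ₁/2)] = +0.0916
Δλ = +0.2723 rad (taken the short way round)
course = atan2(Δλ, Δψ) = 71.41°

71.4°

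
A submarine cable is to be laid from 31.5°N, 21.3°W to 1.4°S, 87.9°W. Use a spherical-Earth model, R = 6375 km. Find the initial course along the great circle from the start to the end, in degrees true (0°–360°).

256.0°

θ = atan2( sin Δλ·cos φ₂ ,  cos φ₁ sin φ₂ − sin φ₁ cos φ₂ cos Δλ )
  = atan2(-0.9175, -0.2283) = 256.03°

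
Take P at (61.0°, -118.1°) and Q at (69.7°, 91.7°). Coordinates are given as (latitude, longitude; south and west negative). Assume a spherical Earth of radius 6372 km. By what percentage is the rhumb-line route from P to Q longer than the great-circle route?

Great circle: σ = 0.8307 rad → d_gc = Rσ = 5293.4 km
Rhumb: Δφ = +0.1518, Δλ = -2.6215, Δψ = +0.3678, q = Δφ/Δψ = 0.4128 → d_rh = R√(Δφ²+q²Δλ²) = 6963.5 km
Excess = (6963.5 − 5293.4) / 5293.4 = 1670.1 / 5293.4 = 31.551% ≈ 31.6%

31.6%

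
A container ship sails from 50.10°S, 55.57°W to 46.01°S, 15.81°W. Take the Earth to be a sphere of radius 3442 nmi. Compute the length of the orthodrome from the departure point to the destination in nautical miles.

cos σ = sin φ₁ sin φ₂ + cos φ₁ cos φ₂ cos Δλ
      = sin(-50.10°)sin(-46.01°) + cos(-50.10°)cos(-46.01°)cos(39.76°) = 0.8944
σ = 26.566° → d = Rσ = 3442·0.46366 = 1596 nmi

1596 nmi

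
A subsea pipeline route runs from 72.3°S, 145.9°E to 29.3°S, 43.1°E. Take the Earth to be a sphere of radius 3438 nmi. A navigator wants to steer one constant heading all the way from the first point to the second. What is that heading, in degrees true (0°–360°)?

306.4°

Meridional parts: M(φ₁)=-1.8598, M(φ₂)=-0.5352 → ΔM = +1.3246;  Δλ = -1.7942 rad
tan C = Δλ / ΔM = -1.3546 → C = 306.44°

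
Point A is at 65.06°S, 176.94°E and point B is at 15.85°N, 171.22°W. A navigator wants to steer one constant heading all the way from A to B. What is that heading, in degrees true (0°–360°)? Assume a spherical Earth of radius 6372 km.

6.6°

Δψ = ln[tan(π/4+φ₂/2)/tan(π/4+φ₁/2)] = +1.7892
Δλ = +0.2066 rad (taken the short way round)
course = atan2(Δλ, Δψ) = 6.59°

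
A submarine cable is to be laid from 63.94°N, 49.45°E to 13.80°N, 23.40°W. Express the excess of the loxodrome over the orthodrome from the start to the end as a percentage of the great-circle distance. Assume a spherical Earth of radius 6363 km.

Great circle: σ = 1.2238 rad → d_gc = Rσ = 7787.0 km
Rhumb: Δφ = -0.8751, Δλ = -1.2715, Δψ = -1.2203, q = Δφ/Δψ = 0.7171 → d_rh = R√(Δφ²+q²Δλ²) = 8041.6 km
Excess = (8041.6 − 7787.0) / 7787.0 = 254.6 / 7787.0 = 3.27% ≈ 3.3%

3.3%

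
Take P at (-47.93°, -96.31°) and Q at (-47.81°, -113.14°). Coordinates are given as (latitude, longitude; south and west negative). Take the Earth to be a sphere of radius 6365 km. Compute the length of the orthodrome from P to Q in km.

Haversine: a = sin²(Δφ/2)+cos φ₁ cos φ₂ sin²(Δλ/2) = 0.00964;  σ = 2·atan2(√a,√(1−a))
σ = 11.268° → d = Rσ = 6365·0.19666 = 1252 km

1252 km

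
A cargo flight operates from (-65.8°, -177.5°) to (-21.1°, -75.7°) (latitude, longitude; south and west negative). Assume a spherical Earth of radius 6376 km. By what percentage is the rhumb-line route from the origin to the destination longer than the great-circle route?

8.1%

Great circle: σ = 1.3180 rad → d_gc = Rσ = 8403.3 km
Rhumb: Δφ = +0.7802, Δλ = +1.7767, Δψ = +1.1631, q = Δφ/Δψ = 0.6708 → d_rh = R√(Δφ²+q²Δλ²) = 9082.0 km
Excess = (9082.0 − 8403.3) / 8403.3 = 678.7 / 8403.3 = 8.08% ≈ 8.1%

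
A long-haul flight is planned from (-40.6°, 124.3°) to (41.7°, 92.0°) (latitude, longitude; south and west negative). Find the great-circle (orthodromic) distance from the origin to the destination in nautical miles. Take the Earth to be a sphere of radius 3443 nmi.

cos σ = sin φ₁ sin φ₂ + cos φ₁ cos φ₂ cos Δλ
      = sin(-40.60°)sin(41.70°) + cos(-40.60°)cos(41.70°)cos(-32.30°) = 0.0463
σ = 87.348° → d = Rσ = 3443·1.52451 = 5249 nmi

5249 nmi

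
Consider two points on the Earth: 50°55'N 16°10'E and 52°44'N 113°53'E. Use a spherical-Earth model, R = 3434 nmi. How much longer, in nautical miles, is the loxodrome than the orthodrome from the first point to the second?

295 nmi

Great circle: cos σ = sin φ₁ sin φ₂ + cos φ₁ cos φ₂ cos Δλ,  σ = 0.9686 rad → d_gc = 3326.0 nmi
Rhumb line: Δψ = +0.0513, q = Δφ/Δψ = 0.6180, d_rh = R√(Δφ²+q²Δλ²) = 3620.8 nmi
Excess = 3620.8 − 3326.0 = 294.8 ≈ 295 nmi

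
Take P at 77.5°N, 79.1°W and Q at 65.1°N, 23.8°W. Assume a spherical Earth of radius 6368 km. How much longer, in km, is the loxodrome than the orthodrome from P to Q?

80 km

Great circle: cos σ = sin φ₁ sin φ₂ + cos φ₁ cos φ₂ cos Δλ,  σ = 0.3556 rad → d_gc = 2264.8 km
Rhumb line: Δψ = -0.7011, q = Δφ/Δψ = 0.3087, d_rh = R√(Δφ²+q²Δλ²) = 2345.0 km
Excess = 2345.0 − 2264.8 = 80.2 ≈ 80 km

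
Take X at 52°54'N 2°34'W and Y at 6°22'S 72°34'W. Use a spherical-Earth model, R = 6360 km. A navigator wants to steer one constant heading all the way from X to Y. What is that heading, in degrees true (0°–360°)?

225.4°

Δψ = ln[tan(π/4+φ₂/2)/tan(π/4+φ₁/2)] = -1.2033
Δλ = -1.2217 rad (taken the short way round)
course = atan2(Δλ, Δψ) = 225.44°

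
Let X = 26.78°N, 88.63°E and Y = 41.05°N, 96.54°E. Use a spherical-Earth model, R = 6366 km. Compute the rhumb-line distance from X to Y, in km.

1744 km

Rhumb course C = atan2(Δλ, Δψ) with Δψ = ln[tan(π/4+φ₂/2)/tan(π/4+φ₁/2)] = +0.3016, Δλ = +0.1381 → C = 24.59°
d = R·|Δφ| / |cos C| = 6366·0.24906 / 0.90927 = 1744 km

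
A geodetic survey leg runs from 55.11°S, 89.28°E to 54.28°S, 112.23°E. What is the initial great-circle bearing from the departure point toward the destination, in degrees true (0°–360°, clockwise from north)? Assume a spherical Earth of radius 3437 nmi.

95.9°

θ = atan2( sin Δλ·cos φ₂ ,  cos φ₁ sin φ₂ − sin φ₁ cos φ₂ cos Δλ )
  = atan2(+0.2276, -0.0234) = 95.87°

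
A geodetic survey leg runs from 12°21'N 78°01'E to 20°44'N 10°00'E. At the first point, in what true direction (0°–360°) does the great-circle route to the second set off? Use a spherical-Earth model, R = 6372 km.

θ = atan2( sin Δλ·cos φ₂ ,  cos φ₁ sin φ₂ − sin φ₁ cos φ₂ cos Δλ )
  = atan2(-0.8672, +0.2709) = 287.35°

287.4°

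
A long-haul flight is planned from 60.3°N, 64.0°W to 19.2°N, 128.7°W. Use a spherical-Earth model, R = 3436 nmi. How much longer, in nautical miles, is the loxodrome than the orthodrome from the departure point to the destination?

Great circle: cos σ = sin φ₁ sin φ₂ + cos φ₁ cos φ₂ cos Δλ,  σ = 1.0637 rad → d_gc = 3654.9 nmi
Rhumb line: Δψ = -0.9859, q = Δφ/Δψ = 0.7276, d_rh = R√(Δφ²+q²Δλ²) = 3747.6 nmi
Excess = 3747.6 − 3654.9 = 92.7 ≈ 93 nmi

93 nmi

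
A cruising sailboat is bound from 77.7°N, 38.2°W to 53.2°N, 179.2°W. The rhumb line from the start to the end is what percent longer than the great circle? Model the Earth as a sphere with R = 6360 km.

25.4%

Great circle: σ = 0.8187 rad → d_gc = Rσ = 5206.9 km
Rhumb: Δφ = -0.4276, Δλ = -2.4609, Δψ = -1.1273, q = Δφ/Δψ = 0.3793 → d_rh = R√(Δφ²+q²Δλ²) = 6530.2 km
Excess = (6530.2 − 5206.9) / 5206.9 = 1323.3 / 5206.9 = 25.41% ≈ 25.4%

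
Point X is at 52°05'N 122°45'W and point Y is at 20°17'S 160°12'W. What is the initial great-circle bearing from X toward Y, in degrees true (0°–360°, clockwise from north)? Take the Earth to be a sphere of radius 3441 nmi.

N = sin Δλ·cos φ₂ = -0.5704;  D = cos φ₁ sin φ₂ − sin φ₁ cos φ₂ cos Δλ = -0.8005
initial course = atan2(N, D) = 215.47°

215.5°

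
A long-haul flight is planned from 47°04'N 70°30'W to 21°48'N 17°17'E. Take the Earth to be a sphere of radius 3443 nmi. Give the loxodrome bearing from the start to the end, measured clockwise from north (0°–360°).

Meridional parts: M(φ₁)=+0.9333, M(φ₂)=+0.3900 → ΔM = -0.5433;  Δλ = +1.5321 rad
tan C = Δλ / ΔM = -2.8198 → C = 109.53°

109.5°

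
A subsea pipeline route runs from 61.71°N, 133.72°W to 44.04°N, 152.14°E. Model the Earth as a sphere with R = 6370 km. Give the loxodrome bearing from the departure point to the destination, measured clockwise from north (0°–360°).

Meridional parts: M(φ₁)=+1.3783, M(φ₂)=+0.8579 → ΔM = -0.5204;  Δλ = -1.2940 rad
tan C = Δλ / ΔM = +2.4866 → C = 248.09°

248.1°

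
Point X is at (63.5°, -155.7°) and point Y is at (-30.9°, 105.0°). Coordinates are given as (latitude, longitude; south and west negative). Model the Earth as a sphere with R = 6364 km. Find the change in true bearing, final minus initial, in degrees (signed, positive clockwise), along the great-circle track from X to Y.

At departure: θ₁ = atan2(sin Δλ cos φ₂, cos φ₁ sin φ₂ − sin φ₁ cos φ₂ cos Δλ) = 262.93°
At arrival: θ₂ = atan2(sin Δλ cos φ₁, −cos φ₂ sin φ₁ + sin φ₂ cos φ₁ cos Δλ) = 211.07°
Δθ = θ₂ − θ₁ = -51.9°

-51.9°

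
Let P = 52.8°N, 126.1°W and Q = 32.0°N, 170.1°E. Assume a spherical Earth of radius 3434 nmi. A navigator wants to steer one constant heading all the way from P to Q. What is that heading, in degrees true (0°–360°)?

245.9°

Δψ = ln[tan(π/4+φ₂/2)/tan(π/4+φ₁/2)] = -0.4990
Δλ = -1.1135 rad (taken the short way round)
course = atan2(Δλ, Δψ) = 245.86°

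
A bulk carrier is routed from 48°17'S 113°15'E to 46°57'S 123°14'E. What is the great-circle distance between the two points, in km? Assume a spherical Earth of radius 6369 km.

762 km

Haversine: a = sin²(Δφ/2)+cos φ₁ cos φ₂ sin²(Δλ/2) = 0.00357;  σ = 2·atan2(√a,√(1−a))
σ = 6.855° → d = Rσ = 6369·0.11965 = 762 km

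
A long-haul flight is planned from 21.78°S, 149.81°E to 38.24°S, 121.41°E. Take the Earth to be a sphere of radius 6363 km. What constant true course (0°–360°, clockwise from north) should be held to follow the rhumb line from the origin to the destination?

236.1°

Meridional parts: M(φ₁)=-0.3896, M(φ₂)=-0.7233 → ΔM = -0.3337;  Δλ = -0.4957 rad
tan C = Δλ / ΔM = +1.4855 → C = 236.05°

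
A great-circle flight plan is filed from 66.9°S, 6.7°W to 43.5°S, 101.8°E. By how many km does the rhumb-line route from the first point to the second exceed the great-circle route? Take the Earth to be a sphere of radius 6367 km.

771 km

Great circle: cos σ = sin φ₁ sin φ₂ + cos φ₁ cos φ₂ cos Δλ,  σ = 0.9970 rad → d_gc = 6347.6 km
Rhumb line: Δψ = +0.7430, q = Δφ/Δψ = 0.5496, d_rh = R√(Δφ²+q²Δλ²) = 7119.0 km
Excess = 7119.0 − 6347.6 = 771.4 ≈ 771 km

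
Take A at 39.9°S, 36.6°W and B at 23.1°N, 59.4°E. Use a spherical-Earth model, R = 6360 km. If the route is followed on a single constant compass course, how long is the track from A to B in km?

12178 km

Δψ = ln[tan(π/4+φ₂/2)/tan(π/4+φ₁/2)] = +1.1752;  Δφ = +1.0996 rad,  Δλ = +1.6755 rad
q = Δφ/Δψ = 0.9356
d = R·√(Δφ² + q²Δλ²) = 6360·1.91485 = 12178 km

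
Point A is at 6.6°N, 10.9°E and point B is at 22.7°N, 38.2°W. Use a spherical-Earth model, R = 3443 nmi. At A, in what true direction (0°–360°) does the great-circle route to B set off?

N = sin Δλ·cos φ₂ = -0.6973;  D = cos φ₁ sin φ₂ − sin φ₁ cos φ₂ cos Δλ = +0.3139
initial course = atan2(N, D) = 294.24°

294.2°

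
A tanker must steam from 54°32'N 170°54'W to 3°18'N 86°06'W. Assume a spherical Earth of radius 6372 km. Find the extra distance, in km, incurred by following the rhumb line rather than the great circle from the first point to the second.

277 km

Great circle: cos σ = sin φ₁ sin φ₂ + cos φ₁ cos φ₂ cos Δλ,  σ = 1.4712 rad → d_gc = 9374.8 km
Rhumb line: Δψ = -1.0825, q = Δφ/Δψ = 0.8261, d_rh = R√(Δφ²+q²Δλ²) = 9651.6 km
Excess = 9651.6 − 9374.8 = 276.8 ≈ 277 km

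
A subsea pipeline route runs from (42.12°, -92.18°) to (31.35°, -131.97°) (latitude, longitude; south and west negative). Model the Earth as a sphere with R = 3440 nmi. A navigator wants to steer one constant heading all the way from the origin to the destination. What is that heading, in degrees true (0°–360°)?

251.3°

Meridional parts: M(φ₁)=+0.8120, M(φ₂)=+0.5767 → ΔM = -0.2353;  Δλ = -0.6945 rad
tan C = Δλ / ΔM = +2.9516 → C = 251.28°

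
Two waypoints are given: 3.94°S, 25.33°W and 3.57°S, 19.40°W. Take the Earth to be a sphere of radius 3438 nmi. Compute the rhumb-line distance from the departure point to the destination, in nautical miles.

356 nmi

Δψ = ln[tan(π/4+φ₂/2)/tan(π/4+φ₁/2)] = +0.0065;  Δφ = +0.0065 rad,  Δλ = +0.1035 rad
q = Δφ/Δψ = 0.9979
d = R·√(Δφ² + q²Δλ²) = 3438·0.10348 = 356 nmi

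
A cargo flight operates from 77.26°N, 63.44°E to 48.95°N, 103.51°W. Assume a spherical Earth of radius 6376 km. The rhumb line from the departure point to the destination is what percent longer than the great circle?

37.9%

Great circle: σ = 0.9342 rad → d_gc = Rσ = 5956.3 km
Rhumb: Δφ = -0.4941, Δλ = -2.9138, Δψ = -1.2100, q = Δφ/Δψ = 0.4083 → d_rh = R√(Δφ²+q²Δλ²) = 8214.6 km
Excess = (8214.6 − 5956.3) / 5956.3 = 2258.3 / 5956.3 = 37.91% ≈ 37.9%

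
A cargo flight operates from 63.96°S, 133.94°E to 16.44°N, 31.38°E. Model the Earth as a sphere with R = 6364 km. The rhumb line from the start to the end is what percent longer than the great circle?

Great circle: σ = 1.9239 rad → d_gc = Rσ = 12243.9 km
Rhumb: Δφ = +1.4032, Δλ = -1.7900, Δψ = +1.7553, q = Δφ/Δψ = 0.7994 → d_rh = R√(Δφ²+q²Δλ²) = 12754.9 km
Excess = (12754.9 − 12243.9) / 12243.9 = 511.0 / 12243.9 = 4.17% ≈ 4.2%

4.2%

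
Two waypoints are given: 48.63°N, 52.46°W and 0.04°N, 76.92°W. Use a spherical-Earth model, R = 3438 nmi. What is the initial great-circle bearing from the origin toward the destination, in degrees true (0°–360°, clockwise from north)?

N = sin Δλ·cos φ₂ = -0.4141;  D = cos φ₁ sin φ₂ − sin φ₁ cos φ₂ cos Δλ = -0.6826
initial course = atan2(N, D) = 211.24°

211.2°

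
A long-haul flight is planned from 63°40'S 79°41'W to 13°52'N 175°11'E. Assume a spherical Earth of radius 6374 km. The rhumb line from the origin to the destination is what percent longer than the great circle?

Great circle: σ = 1.9042 rad → d_gc = Rσ = 12137.1 km
Rhumb: Δφ = +1.3532, Δλ = -1.8349, Δψ = +1.6971, q = Δφ/Δψ = 0.7974 → d_rh = R√(Δφ²+q²Δλ²) = 12703.0 km
Excess = (12703.0 − 12137.1) / 12137.1 = 565.9 / 12137.1 = 4.66% ≈ 4.7%

4.7%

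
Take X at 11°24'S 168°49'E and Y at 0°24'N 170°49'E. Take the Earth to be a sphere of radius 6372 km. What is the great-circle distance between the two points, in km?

1331 km

cos σ = sin φ₁ sin φ₂ + cos φ₁ cos φ₂ cos Δλ
      = sin(-11.40°)sin(0.40°) + cos(-11.40°)cos(0.40°)cos(2.00°) = 0.9783
σ = 11.966° → d = Rσ = 6372·0.20885 = 1331 km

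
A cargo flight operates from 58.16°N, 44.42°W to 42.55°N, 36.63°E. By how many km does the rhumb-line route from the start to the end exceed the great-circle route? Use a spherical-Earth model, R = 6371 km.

314 km

Great circle: cos σ = sin φ₁ sin φ₂ + cos φ₁ cos φ₂ cos Δλ,  σ = 0.8829 rad → d_gc = 5624.7 km
Rhumb line: Δψ = -0.4323, q = Δφ/Δψ = 0.6302, d_rh = R√(Δφ²+q²Δλ²) = 5939.1 km
Excess = 5939.1 − 5624.7 = 314.4 ≈ 314 km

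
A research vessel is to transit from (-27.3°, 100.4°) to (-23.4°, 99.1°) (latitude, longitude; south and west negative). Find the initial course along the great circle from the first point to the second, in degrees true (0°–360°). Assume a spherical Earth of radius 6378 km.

N = sin Δλ·cos φ₂ = -0.0208;  D = cos φ₁ sin φ₂ − sin φ₁ cos φ₂ cos Δλ = +0.0679
initial course = atan2(N, D) = 342.95°

343.0°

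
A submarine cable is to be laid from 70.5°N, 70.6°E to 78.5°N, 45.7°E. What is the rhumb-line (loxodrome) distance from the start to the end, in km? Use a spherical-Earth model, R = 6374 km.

Δψ = ln[tan(π/4+φ₂/2)/tan(π/4+φ₁/2)] = +0.5344;  Δφ = +0.1396 rad,  Δλ = -0.4346 rad
q = Δφ/Δψ = 0.2613
d = R·√(Δφ² + q²Δλ²) = 6374·0.17997 = 1147 km

1147 km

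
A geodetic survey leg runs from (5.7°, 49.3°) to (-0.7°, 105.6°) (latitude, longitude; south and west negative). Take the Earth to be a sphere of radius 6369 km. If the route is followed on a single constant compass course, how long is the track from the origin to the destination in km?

Δψ = ln[tan(π/4+φ₂/2)/tan(π/4+φ₁/2)] = -0.1119;  Δφ = -0.1117 rad,  Δλ = +0.9826 rad
q = Δφ/Δψ = 0.9985
d = R·√(Δφ² + q²Δλ²) = 6369·0.98751 = 6289 km

6289 km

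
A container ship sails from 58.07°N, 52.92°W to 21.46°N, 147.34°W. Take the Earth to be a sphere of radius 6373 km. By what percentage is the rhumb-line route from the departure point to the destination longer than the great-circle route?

Great circle: σ = 1.2947 rad → d_gc = Rσ = 8251.4 km
Rhumb: Δφ = -0.6390, Δλ = -1.6479, Δψ = -0.8678, q = Δφ/Δψ = 0.7363 → d_rh = R√(Δφ²+q²Δλ²) = 8739.2 km
Excess = (8739.2 − 8251.4) / 8251.4 = 487.8 / 8251.4 = 5.91% ≈ 5.9%

5.9%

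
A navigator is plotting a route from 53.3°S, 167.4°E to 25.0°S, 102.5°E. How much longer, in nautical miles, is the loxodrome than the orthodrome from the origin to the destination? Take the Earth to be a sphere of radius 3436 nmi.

Great circle: cos σ = sin φ₁ sin φ₂ + cos φ₁ cos φ₂ cos Δλ,  σ = 0.9660 rad → d_gc = 3319.1 nmi
Rhumb line: Δψ = +0.6527, q = Δφ/Δψ = 0.7568, d_rh = R√(Δφ²+q²Δλ²) = 3399.3 nmi
Excess = 3399.3 − 3319.1 = 80.2 ≈ 80 nmi

80 nmi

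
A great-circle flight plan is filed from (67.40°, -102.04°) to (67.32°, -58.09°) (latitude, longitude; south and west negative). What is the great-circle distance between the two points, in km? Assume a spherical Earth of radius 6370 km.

1842 km

Haversine: a = sin²(Δφ/2)+cos φ₁ cos φ₂ sin²(Δλ/2) = 0.02075;  σ = 2·atan2(√a,√(1−a))
σ = 16.564° → d = Rσ = 6370·0.28910 = 1842 km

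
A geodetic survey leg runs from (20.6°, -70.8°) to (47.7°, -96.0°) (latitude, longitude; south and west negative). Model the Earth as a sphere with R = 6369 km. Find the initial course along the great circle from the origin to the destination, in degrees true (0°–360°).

329.1°

θ = atan2( sin Δλ·cos φ₂ ,  cos φ₁ sin φ₂ − sin φ₁ cos φ₂ cos Δλ )
  = atan2(-0.2866, +0.4781) = 329.06°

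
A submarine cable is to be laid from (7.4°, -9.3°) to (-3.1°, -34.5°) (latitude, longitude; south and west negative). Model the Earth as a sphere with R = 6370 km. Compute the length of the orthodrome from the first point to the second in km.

3030 km

Haversine: a = sin²(Δφ/2)+cos φ₁ cos φ₂ sin²(Δλ/2) = 0.05549;  σ = 2·atan2(√a,√(1−a))
σ = 27.251° → d = Rσ = 6370·0.47561 = 3030 km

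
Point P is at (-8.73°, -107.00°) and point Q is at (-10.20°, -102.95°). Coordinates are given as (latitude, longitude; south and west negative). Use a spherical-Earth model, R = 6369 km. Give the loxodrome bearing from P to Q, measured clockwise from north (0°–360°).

110.2°

Meridional parts: M(φ₁)=-0.1530, M(φ₂)=-0.1790 → ΔM = -0.0260;  Δλ = +0.0707 rad
tan C = Δλ / ΔM = -2.7175 → C = 110.20°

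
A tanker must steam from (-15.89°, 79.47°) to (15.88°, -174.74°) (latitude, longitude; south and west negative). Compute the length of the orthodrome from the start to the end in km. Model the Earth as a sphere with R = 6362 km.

Haversine: a = sin²(Δφ/2)+cos φ₁ cos φ₂ sin²(Δλ/2) = 0.66332;  σ = 2·atan2(√a,√(1−a))
σ = 109.065° → d = Rσ = 6362·1.90355 = 12110 km

12110 km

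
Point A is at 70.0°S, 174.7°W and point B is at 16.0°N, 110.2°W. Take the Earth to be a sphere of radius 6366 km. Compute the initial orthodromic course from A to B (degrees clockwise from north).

60.9°

θ = atan2( sin Δλ·cos φ₂ ,  cos φ₁ sin φ₂ − sin φ₁ cos φ₂ cos Δλ )
  = atan2(+0.8676, +0.4832) = 60.89°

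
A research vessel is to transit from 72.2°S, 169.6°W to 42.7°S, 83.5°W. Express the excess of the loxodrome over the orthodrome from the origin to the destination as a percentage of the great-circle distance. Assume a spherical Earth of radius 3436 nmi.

7.4%

Great circle: σ = 0.8487 rad → d_gc = Rσ = 2916.1 nmi
Rhumb: Δφ = +0.5149, Δλ = +1.5027, Δψ = +1.0284, q = Δφ/Δψ = 0.5007 → d_rh = R√(Δφ²+q²Δλ²) = 3132.5 nmi
Excess = (3132.5 − 2916.1) / 2916.1 = 216.4 / 2916.1 = 7.42% ≈ 7.4%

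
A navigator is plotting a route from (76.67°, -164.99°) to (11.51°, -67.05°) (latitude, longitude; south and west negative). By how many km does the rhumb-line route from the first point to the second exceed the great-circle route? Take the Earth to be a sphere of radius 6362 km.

Great circle: cos σ = sin φ₁ sin φ₂ + cos φ₁ cos φ₂ cos Δλ,  σ = 1.4071 rad → d_gc = 8952.0 km
Rhumb line: Δψ = -1.9446, q = Δφ/Δψ = 0.5848, d_rh = R√(Δφ²+q²Δλ²) = 9633.2 km
Excess = 9633.2 − 8952.0 = 681.2 ≈ 681 km

681 km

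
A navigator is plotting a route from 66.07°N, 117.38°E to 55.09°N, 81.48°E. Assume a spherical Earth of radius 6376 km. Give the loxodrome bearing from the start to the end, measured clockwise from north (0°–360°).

Δψ = ln[tan(π/4+φ₂/2)/tan(π/4+φ₁/2)] = -0.3946
Δλ = -0.6266 rad (taken the short way round)
course = atan2(Δλ, Δψ) = 237.80°

237.8°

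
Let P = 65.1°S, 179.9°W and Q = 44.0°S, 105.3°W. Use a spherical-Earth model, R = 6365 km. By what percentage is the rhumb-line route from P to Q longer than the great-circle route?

5.1%

Great circle: σ = 0.7806 rad → d_gc = Rσ = 4968.31 km
Rhumb: Δφ = +0.3683, Δλ = +1.3020, Δψ = +0.6537, q = Δφ/Δψ = 0.5634 → d_rh = R√(Δφ²+q²Δλ²) = 5224.16 km
Excess = (5224.16 − 4968.31) / 4968.31 = 255.85 / 4968.31 = 5.1496% ≈ 5.1%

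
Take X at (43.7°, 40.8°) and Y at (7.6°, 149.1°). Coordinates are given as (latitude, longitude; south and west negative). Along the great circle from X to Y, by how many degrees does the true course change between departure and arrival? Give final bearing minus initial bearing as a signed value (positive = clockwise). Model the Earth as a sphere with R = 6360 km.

Initial bearing θ₁ = atan2(sin Δλ cos φ₂, cos φ₁ sin φ₂ − sin φ₁ cos φ₂ cos Δλ) = 71.73°
Final bearing θ₂ = (initial bearing from the destination back to the start) + 180° = 136.16°
Δθ = θ₂ − θ₁ = +64.4°

+64.4°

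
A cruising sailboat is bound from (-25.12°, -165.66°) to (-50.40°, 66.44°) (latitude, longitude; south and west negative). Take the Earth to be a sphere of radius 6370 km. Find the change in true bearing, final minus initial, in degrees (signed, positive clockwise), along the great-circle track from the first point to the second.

+104.2°

At departure: θ₁ = atan2(sin Δλ cos φ₂, cos φ₁ sin φ₂ − sin φ₁ cos φ₂ cos Δλ) = 210.21°
At arrival: θ₂ = atan2(sin Δλ cos φ₁, −cos φ₂ sin φ₁ + sin φ₂ cos φ₁ cos Δλ) = 314.38°
Δθ = θ₂ − θ₁ = +104.2°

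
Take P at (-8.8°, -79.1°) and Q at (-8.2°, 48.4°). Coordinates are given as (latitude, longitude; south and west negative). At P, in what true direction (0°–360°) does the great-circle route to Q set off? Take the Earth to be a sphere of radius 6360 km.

θ = atan2( sin Δλ·cos φ₂ ,  cos φ₁ sin φ₂ − sin φ₁ cos φ₂ cos Δλ )
  = atan2(+0.7852, -0.2331) = 106.54°

106.5°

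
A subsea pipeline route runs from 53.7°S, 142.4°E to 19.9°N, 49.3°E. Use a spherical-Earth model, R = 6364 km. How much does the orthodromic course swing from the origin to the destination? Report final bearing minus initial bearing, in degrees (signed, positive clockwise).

Initial bearing θ₁ = atan2(sin Δλ cos φ₂, cos φ₁ sin φ₂ − sin φ₁ cos φ₂ cos Δλ) = 279.70°
Final bearing θ₂ = (initial bearing from the destination back to the start) + 180° = 321.64°
Δθ = θ₂ − θ₁ = +41.9°

+41.9°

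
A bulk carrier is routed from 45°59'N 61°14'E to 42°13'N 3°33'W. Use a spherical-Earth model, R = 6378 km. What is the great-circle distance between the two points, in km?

5051 km

Haversine: a = sin²(Δφ/2)+cos φ₁ cos φ₂ sin²(Δλ/2) = 0.14877;  σ = 2·atan2(√a,√(1−a))
σ = 45.375° → d = Rσ = 6378·0.79194 = 5051 km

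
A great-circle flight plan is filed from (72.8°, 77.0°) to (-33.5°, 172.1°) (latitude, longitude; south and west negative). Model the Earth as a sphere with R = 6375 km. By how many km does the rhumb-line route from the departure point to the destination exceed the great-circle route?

Great circle: cos σ = sin φ₁ sin φ₂ + cos φ₁ cos φ₂ cos Δλ,  σ = 2.1522 rad → d_gc = 13720.1 km
Rhumb line: Δψ = -2.5101, q = Δφ/Δψ = 0.7391, d_rh = R√(Δφ²+q²Δλ²) = 14179.4 km
Excess = 14179.4 − 13720.1 = 459.3 ≈ 459 km

459 km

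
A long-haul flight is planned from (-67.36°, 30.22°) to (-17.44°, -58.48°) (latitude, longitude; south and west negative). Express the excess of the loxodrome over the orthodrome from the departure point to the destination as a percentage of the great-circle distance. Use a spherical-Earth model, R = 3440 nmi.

5.7%

Great circle: σ = 1.2818 rad → d_gc = Rσ = 4409.6 nmi
Rhumb: Δφ = +0.8713, Δλ = -1.5481, Δψ = +1.2993, q = Δφ/Δψ = 0.6706 → d_rh = R√(Δφ²+q²Δλ²) = 4662.1 nmi
Excess = (4662.1 − 4409.6) / 4409.6 = 252.5 / 4409.6 = 5.73% ≈ 5.7%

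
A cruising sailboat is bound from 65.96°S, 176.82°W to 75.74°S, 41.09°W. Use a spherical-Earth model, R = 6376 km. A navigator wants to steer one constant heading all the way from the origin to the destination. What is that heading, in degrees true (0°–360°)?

Δψ = ln[tan(π/4+φ₂/2)/tan(π/4+φ₁/2)] = -0.5319
Δλ = +2.3689 rad (taken the short way round)
course = atan2(Δλ, Δψ) = 102.65°

102.7°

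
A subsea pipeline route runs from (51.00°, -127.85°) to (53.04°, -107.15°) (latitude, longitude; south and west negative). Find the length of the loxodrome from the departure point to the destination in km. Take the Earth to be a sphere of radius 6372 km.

Δψ = ln[tan(π/4+φ₂/2)/tan(π/4+φ₁/2)] = +0.0579;  Δφ = +0.0356 rad,  Δλ = +0.3613 rad
q = Δφ/Δψ = 0.6152
d = R·√(Δφ² + q²Δλ²) = 6372·0.22511 = 1434 km

1434 km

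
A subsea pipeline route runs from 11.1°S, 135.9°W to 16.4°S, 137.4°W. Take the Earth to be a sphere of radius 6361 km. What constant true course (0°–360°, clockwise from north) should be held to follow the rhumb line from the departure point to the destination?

Meridional parts: M(φ₁)=-0.1950, M(φ₂)=-0.2902 → ΔM = -0.0953;  Δλ = -0.0262 rad
tan C = Δλ / ΔM = +0.2748 → C = 195.37°

195.4°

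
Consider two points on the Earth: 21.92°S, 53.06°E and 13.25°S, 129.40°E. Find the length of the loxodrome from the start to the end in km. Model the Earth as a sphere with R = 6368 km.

8136 km

Rhumb course C = atan2(Δλ, Δψ) with Δψ = ln[tan(π/4+φ₂/2)/tan(π/4+φ₁/2)] = +0.1589, Δλ = +1.3324 → C = 83.20°
d = R·|Δφ| / |cos C| = 6368·0.15132 / 0.11844 = 8136 km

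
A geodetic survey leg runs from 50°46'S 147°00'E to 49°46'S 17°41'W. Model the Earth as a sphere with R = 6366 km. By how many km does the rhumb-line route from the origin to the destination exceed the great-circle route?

Great circle: cos σ = sin φ₁ sin φ₂ + cos φ₁ cos φ₂ cos Δλ,  σ = 1.3722 rad → d_gc = 8735.3 km
Rhumb line: Δψ = +0.0273, q = Δφ/Δψ = 0.6392, d_rh = R√(Δφ²+q²Δλ²) = 11696.0 km
Excess = 11696.0 − 8735.3 = 2960.7 ≈ 2961 km

2961 km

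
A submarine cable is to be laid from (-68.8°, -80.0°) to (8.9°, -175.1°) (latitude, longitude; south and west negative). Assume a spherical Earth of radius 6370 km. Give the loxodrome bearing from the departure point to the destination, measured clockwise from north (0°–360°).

317.8°

Meridional parts: M(φ₁)=-1.6759, M(φ₂)=+0.1560 → ΔM = +1.8318;  Δλ = -1.6598 rad
tan C = Δλ / ΔM = -0.9061 → C = 317.82°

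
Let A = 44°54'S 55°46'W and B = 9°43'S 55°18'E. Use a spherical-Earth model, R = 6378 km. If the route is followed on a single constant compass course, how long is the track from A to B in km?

Δψ = ln[tan(π/4+φ₂/2)/tan(π/4+φ₁/2)] = +0.7085;  Δφ = +0.6141 rad,  Δλ = +1.9385 rad
q = Δφ/Δψ = 0.8667
d = R·√(Δφ² + q²Δλ²) = 6378·1.78880 = 11409 km

11409 km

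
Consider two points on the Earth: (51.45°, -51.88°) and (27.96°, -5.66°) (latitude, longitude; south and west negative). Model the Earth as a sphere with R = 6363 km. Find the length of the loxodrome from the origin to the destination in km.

Δψ = ln[tan(π/4+φ₂/2)/tan(π/4+φ₁/2)] = -0.5421;  Δφ = -0.4100 rad,  Δλ = +0.8067 rad
q = Δφ/Δψ = 0.7563
d = R·√(Δφ² + q²Δλ²) = 6363·0.73507 = 4677 km

4677 km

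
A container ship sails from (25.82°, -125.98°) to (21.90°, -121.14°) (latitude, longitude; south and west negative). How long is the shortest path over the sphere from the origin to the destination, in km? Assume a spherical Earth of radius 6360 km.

656 km

Haversine: a = sin²(Δφ/2)+cos φ₁ cos φ₂ sin²(Δλ/2) = 0.00266;  σ = 2·atan2(√a,√(1−a))
σ = 5.911° → d = Rσ = 6360·0.10317 = 656 km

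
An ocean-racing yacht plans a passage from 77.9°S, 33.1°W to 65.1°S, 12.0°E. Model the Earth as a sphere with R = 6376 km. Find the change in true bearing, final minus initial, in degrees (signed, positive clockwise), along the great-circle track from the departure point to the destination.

-43.2°

Initial bearing θ₁ = atan2(sin Δλ cos φ₂, cos φ₁ sin φ₂ − sin φ₁ cos φ₂ cos Δλ) = 71.38°
Final bearing θ₂ = (initial bearing from the destination back to the start) + 180° = 28.15°
Δθ = θ₂ − θ₁ = -43.2°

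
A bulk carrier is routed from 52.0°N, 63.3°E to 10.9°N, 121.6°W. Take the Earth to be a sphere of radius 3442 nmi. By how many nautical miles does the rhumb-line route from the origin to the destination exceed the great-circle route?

Great circle: cos σ = sin φ₁ sin φ₂ + cos φ₁ cos φ₂ cos Δλ,  σ = 2.0413 rad → d_gc = 7026.2 nmi
Rhumb line: Δψ = -0.8748, q = Δφ/Δψ = 0.8200, d_rh = R√(Δφ²+q²Δλ²) = 8972.3 nmi
Excess = 8972.3 − 7026.2 = 1946.1 ≈ 1946 nmi

1946 nmi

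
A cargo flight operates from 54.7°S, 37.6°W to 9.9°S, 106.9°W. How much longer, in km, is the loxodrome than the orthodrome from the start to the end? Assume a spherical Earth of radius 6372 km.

168 km

Great circle: cos σ = sin φ₁ sin φ₂ + cos φ₁ cos φ₂ cos Δλ,  σ = 1.2222 rad → d_gc = 7788.2 km
Rhumb line: Δψ = +0.9715, q = Δφ/Δψ = 0.8049, d_rh = R√(Δφ²+q²Δλ²) = 7956.2 km
Excess = 7956.2 − 7788.2 = 168.0 ≈ 168 km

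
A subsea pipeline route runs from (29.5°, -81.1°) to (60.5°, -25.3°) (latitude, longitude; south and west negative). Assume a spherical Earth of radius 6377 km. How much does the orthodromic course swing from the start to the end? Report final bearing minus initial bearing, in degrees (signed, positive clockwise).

At departure: θ₁ = atan2(sin Δλ cos φ₂, cos φ₁ sin φ₂ − sin φ₁ cos φ₂ cos Δλ) = 33.25°
At arrival: θ₂ = atan2(sin Δλ cos φ₁, −cos φ₂ sin φ₁ + sin φ₂ cos φ₁ cos Δλ) = 75.71°
Δθ = θ₂ − θ₁ = +42.5°

+42.5°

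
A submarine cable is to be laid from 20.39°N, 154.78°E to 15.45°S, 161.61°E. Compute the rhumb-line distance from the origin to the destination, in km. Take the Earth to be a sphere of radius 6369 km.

4053 km

Δψ = ln[tan(π/4+φ₂/2)/tan(π/4+φ₁/2)] = -0.6366;  Δφ = -0.6255 rad,  Δλ = +0.1192 rad
q = Δφ/Δψ = 0.9826
d = R·√(Δφ² + q²Δλ²) = 6369·0.63640 = 4053 km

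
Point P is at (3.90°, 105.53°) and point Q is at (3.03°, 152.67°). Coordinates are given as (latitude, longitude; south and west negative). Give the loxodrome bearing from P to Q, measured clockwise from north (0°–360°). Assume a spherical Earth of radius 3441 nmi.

91.1°

Δψ = ln[tan(π/4+φ₂/2)/tan(π/4+φ₁/2)] = -0.0152
Δλ = +0.8227 rad (taken the short way round)
course = atan2(Δλ, Δψ) = 91.06°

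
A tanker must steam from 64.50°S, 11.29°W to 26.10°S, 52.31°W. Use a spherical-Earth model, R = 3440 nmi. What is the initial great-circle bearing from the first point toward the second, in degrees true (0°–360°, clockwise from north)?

N = sin Δλ·cos φ₂ = -0.5894;  D = cos φ₁ sin φ₂ − sin φ₁ cos φ₂ cos Δλ = +0.4221
initial course = atan2(N, D) = 305.61°

305.6°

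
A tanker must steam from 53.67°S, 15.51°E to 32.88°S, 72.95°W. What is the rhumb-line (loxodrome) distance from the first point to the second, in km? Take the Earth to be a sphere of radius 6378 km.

7429 km

Rhumb course C = atan2(Δλ, Δψ) with Δψ = ln[tan(π/4+φ₂/2)/tan(π/4+φ₁/2)] = +0.5062, Δλ = -1.5439 → C = 288.15°
d = R·|Δφ| / |cos C| = 6378·0.36285 / 0.31154 = 7429 km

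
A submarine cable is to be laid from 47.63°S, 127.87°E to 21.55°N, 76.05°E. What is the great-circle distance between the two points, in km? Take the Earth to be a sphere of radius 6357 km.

Haversine: a = sin²(Δφ/2)+cos φ₁ cos φ₂ sin²(Δλ/2) = 0.44196;  σ = 2·atan2(√a,√(1−a))
σ = 83.334° → d = Rσ = 6357·1.45446 = 9246 km

9246 km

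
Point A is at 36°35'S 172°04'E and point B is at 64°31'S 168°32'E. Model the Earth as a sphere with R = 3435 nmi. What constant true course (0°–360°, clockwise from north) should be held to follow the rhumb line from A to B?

Δψ = ln[tan(π/4+φ₂/2)/tan(π/4+φ₁/2)] = -0.7998
Δλ = -0.0617 rad (taken the short way round)
course = atan2(Δλ, Δψ) = 184.41°

184.4°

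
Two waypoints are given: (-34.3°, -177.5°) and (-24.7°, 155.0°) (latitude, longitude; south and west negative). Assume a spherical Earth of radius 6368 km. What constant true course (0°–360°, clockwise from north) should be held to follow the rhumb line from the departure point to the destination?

291.9°

Meridional parts: M(φ₁)=-0.6380, M(φ₂)=-0.4451 → ΔM = +0.1929;  Δλ = -0.4800 rad
tan C = Δλ / ΔM = -2.4884 → C = 291.89°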